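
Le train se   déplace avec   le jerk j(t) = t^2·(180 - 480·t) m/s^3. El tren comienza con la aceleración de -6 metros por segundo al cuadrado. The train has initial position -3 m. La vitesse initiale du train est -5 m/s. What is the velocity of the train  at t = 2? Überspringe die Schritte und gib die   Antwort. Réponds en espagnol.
La respuesta es -545.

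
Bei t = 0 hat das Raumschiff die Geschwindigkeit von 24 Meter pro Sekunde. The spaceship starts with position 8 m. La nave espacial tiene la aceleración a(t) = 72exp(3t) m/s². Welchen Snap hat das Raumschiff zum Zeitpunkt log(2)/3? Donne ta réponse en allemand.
Ausgehend von der Beschleunigung a(t) = 72·exp(3·t), nehmen wir 2 Ableitungen. Durch Ableiten von der Beschleunigung erhalten wir den Ruck: j(t) = 216·exp(3·t). Die Ableitung von dem Ruck ergibt den Snap: s(t) = 648·exp(3·t). Aus der Gleichung für den Snap s(t) = 648·exp(3·t), setzen wir t = log(2)/3 ein und erhalten s = 1296.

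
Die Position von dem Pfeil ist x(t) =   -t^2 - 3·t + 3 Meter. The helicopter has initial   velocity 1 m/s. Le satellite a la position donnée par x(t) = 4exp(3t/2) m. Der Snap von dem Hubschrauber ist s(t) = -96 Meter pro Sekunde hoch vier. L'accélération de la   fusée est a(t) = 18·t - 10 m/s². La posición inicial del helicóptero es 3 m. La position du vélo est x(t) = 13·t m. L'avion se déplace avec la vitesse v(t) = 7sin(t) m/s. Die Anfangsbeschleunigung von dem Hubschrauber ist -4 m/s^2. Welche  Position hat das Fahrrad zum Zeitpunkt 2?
Wir haben die Position x(t) = 13·t. Durch Einsetzen von t = 2: x(2) = 26.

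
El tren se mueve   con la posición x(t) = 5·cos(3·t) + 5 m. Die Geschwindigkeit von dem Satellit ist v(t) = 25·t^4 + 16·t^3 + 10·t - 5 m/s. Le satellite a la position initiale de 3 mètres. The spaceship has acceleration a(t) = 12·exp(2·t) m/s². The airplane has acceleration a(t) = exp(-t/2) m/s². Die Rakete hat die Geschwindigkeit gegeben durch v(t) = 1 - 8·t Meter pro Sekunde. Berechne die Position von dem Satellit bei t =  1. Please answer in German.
Ausgehend von der Geschwindigkeit v(t) = 25·t^4 + 16·t^3 + 10·t - 5, nehmen wir 1 Integral. Durch Integration von der Geschwindigkeit und Verwendung der Anfangsbedingung x(0) = 3, erhalten wir x(t) = 5·t^5 + 4·t^4 + 5·t^2 - 5·t + 3. Mit x(t) = 5·t^5 + 4·t^4 + 5·t^2 - 5·t + 3 und Einsetzen von t = 1, finden wir x = 12.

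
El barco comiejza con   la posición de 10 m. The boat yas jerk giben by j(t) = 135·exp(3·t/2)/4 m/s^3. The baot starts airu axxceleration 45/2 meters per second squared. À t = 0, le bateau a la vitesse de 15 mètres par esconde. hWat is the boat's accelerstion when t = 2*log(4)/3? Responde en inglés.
We must find the antiderivative of our jerk equation j(t) = 135·exp(3·t/2)/4 1 time. Taking ∫j(t)dt and applying a(0) = 45/2, we find a(t) = 45·exp(3·t/2)/2. From the given acceleration equation a(t) = 45·exp(3·t/2)/2, we substitute t = 2*log(4)/3 to get a = 90.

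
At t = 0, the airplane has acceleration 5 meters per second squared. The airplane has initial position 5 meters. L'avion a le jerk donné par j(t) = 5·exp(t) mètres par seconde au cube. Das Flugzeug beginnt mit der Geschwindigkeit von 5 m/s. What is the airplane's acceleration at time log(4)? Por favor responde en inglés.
To solve this, we need to take 1 integral of our jerk equation j(t) = 5·exp(t). The antiderivative of jerk, with a(0) = 5, gives acceleration: a(t) = 5·exp(t). Using a(t) = 5·exp(t) and substituting t = log(4), we find a = 20.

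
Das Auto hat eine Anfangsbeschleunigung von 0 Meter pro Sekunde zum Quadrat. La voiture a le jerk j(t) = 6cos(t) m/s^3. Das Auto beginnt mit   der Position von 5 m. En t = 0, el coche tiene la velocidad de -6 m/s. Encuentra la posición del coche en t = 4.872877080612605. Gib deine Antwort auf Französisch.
Nous devons trouver la primitive de notre équation du jerk j(t) = 6·cos(t) 3 fois. En prenant ∫j(t)dt et en appliquant a(0) = 0, nous trouvons a(t) = 6·sin(t). La primitive de l'accélération est la vitesse. En utilisant v(0) = -6, nous obtenons v(t) = -6·cos(t). La primitive de la vitesse est la position. En utilisant x(0) = 5, nous obtenons x(t) = 5 - 6·sin(t). Nous avons la position x(t) = 5 - 6·sin(t). En substituant t = 4.872877080612605: x(4.872877080612605) = 10.9228964151580.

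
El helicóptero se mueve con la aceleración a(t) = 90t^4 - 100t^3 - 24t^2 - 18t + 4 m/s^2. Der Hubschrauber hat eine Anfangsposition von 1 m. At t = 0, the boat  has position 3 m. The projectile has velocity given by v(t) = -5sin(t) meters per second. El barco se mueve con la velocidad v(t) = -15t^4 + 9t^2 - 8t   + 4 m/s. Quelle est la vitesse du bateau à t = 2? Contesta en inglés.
Using v(t) = -15·t^4 + 9·t^2 - 8·t + 4 and substituting t = 2, we find v = -216.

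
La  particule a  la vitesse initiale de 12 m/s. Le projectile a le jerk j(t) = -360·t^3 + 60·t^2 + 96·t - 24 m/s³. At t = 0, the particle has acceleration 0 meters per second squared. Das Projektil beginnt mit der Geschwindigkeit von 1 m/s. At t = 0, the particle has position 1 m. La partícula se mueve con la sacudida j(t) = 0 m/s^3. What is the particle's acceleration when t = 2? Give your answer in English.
To find the answer, we compute 1 integral of j(t) = 0. The antiderivative of jerk is acceleration. Using a(0) = 0, we get a(t) = 0. From the given acceleration equation a(t) = 0, we substitute t = 2 to get a = 0.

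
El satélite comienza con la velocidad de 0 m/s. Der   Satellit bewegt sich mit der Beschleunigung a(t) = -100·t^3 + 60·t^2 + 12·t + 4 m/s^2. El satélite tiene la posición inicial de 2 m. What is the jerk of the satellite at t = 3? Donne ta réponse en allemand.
Ausgehend von der Beschleunigung a(t) = -100·t^3 + 60·t^2 + 12·t + 4, nehmen wir 1 Ableitung. Mit d/dt von a(t) finden wir j(t) = -300·t^2 + 120·t + 12. Wir haben den Ruck j(t) = -300·t^2 + 120·t + 12. Durch Einsetzen von t = 3: j(3) = -2328.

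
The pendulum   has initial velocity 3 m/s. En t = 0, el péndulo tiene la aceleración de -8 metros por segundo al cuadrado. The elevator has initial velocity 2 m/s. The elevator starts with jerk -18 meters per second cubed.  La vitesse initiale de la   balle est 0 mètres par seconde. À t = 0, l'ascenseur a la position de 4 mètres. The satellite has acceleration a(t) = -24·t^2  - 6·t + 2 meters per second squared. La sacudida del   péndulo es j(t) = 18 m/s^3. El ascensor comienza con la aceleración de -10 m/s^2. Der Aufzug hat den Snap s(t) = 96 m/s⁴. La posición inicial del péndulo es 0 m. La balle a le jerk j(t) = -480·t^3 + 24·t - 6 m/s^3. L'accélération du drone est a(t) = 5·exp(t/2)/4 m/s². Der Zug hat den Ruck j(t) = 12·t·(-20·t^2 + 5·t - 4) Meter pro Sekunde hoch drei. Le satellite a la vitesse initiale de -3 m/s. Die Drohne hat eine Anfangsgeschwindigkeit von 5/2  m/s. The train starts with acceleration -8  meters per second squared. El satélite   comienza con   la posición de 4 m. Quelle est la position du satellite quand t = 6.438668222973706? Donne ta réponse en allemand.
Ausgehend von der Beschleunigung a(t) = -24·t^2 - 6·t + 2, nehmen wir 2 Integrale. Das Integral von der Beschleunigung ist die Geschwindigkeit. Mit v(0) = -3 erhalten wir v(t) = -8·t^3 - 3·t^2 + 2·t - 3. Mit ∫v(t)dt und Anwendung von x(0) = 4, finden wir x(t) = -2·t^4 - t^3 + t^2 - 3·t + 4. Wir haben die Position x(t) = -2·t^4 - t^3 + t^2 - 3·t + 4. Durch Einsetzen von t = 6.438668222973706: x(6.438668222973706) = -3678.05811575156.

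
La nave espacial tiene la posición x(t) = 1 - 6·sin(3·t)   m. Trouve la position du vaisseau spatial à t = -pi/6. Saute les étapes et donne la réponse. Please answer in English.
x(-pi/6) = 7.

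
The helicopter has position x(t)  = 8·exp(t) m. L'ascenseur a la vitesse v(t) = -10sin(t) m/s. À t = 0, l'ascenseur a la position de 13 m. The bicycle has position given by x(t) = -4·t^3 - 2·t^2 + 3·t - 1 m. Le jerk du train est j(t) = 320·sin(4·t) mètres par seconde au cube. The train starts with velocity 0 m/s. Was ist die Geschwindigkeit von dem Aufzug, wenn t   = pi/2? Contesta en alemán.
Aus der Gleichung für die Geschwindigkeit v(t) = -10·sin(t), setzen wir t = pi/2 ein und erhalten v = -10.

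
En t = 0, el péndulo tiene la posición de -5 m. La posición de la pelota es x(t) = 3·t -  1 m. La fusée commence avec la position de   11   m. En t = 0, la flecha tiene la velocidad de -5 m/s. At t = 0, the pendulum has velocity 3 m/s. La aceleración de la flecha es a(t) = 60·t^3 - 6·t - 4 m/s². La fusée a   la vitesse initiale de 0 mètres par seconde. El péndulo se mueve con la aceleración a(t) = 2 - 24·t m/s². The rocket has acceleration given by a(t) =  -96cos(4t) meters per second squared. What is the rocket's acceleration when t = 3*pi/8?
Using a(t) = -96·cos(4·t) and substituting t = 3*pi/8, we find a = 0.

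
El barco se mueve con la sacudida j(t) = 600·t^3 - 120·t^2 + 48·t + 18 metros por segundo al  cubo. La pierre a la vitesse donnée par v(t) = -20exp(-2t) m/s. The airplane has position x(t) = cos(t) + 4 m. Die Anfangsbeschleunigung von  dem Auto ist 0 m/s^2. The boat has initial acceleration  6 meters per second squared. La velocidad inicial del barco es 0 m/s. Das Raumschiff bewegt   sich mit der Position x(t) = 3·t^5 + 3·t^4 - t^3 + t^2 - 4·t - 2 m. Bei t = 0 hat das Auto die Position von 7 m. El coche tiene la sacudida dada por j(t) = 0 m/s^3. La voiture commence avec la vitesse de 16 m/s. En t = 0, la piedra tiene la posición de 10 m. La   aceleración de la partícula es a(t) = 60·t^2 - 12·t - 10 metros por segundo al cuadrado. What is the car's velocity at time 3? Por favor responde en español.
Necesitamos integrar nuestra ecuación de la sacudida j(t) = 0 2 veces. La antiderivada de la sacudida, con a(0) = 0, da la aceleración: a(t) = 0. Tomando ∫a(t)dt y aplicando v(0) = 16, encontramos v(t) = 16. De la ecuación de la velocidad v(t) = 16, sustituimos t = 3 para obtener v = 16.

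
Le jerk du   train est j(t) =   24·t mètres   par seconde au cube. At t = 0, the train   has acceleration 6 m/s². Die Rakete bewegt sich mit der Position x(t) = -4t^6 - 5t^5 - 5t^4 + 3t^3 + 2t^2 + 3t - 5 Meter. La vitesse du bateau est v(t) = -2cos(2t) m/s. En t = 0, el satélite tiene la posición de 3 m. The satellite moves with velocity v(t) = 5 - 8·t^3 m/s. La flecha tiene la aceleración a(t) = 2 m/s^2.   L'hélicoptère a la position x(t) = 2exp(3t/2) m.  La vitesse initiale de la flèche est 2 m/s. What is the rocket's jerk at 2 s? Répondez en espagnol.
Para resolver esto, necesitamos tomar 3 derivadas de nuestra ecuación de la posición x(t) = -4·t^6 - 5·t^5 - 5·t^4 + 3·t^3 + 2·t^2 + 3·t - 5. Tomando d/dt de x(t), encontramos v(t) = -24·t^5 - 25·t^4 - 20·t^3 + 9·t^2 + 4·t + 3. La derivada de la velocidad da la aceleración: a(t) = -120·t^4 - 100·t^3 - 60·t^2 + 18·t + 4. Tomando d/dt de a(t), encontramos j(t) = -480·t^3 - 300·t^2 - 120·t + 18. Usando j(t) = -480·t^3 - 300·t^2 - 120·t + 18 y sustituyendo t = 2, encontramos j = -5262.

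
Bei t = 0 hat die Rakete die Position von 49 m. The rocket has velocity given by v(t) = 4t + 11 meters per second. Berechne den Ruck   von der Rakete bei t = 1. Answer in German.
Wir müssen unsere Gleichung für die Geschwindigkeit v(t) = 4·t + 11 2-mal ableiten. Mit d/dt von v(t) finden wir a(t) = 4. Durch Ableiten von der Beschleunigung erhalten wir den Ruck: j(t) = 0. Mit j(t) = 0 und Einsetzen von t = 1, finden wir j = 0.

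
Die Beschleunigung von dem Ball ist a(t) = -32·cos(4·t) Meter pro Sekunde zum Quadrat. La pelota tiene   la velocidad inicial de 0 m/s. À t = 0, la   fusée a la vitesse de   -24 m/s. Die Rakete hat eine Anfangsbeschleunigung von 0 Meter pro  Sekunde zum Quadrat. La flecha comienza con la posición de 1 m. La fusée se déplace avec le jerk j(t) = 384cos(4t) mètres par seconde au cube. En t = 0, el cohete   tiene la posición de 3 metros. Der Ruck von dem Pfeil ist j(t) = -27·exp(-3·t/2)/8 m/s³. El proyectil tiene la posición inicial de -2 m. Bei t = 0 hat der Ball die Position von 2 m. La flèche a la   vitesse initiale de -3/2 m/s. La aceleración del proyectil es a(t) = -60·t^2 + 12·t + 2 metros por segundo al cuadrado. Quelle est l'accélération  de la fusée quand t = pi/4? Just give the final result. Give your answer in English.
The answer is 0.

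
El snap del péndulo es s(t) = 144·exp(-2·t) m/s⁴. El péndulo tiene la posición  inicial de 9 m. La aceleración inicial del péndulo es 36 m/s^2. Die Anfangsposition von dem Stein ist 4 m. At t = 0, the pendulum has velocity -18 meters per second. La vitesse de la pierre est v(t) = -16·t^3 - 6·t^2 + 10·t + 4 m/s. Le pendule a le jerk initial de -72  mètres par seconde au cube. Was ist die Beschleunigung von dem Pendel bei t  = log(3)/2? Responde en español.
Debemos encontrar la integral de nuestra ecuación del snap s(t) = 144·exp(-2·t) 2 veces. La antiderivada del snap es la sacudida. Usando j(0) = -72, obtenemos j(t) = -72·exp(-2·t). Tomando ∫j(t)dt y aplicando a(0) = 36, encontramos a(t) = 36·exp(-2·t). De la ecuación de la aceleración a(t) = 36·exp(-2·t), sustituimos t = log(3)/2 para obtener a = 12.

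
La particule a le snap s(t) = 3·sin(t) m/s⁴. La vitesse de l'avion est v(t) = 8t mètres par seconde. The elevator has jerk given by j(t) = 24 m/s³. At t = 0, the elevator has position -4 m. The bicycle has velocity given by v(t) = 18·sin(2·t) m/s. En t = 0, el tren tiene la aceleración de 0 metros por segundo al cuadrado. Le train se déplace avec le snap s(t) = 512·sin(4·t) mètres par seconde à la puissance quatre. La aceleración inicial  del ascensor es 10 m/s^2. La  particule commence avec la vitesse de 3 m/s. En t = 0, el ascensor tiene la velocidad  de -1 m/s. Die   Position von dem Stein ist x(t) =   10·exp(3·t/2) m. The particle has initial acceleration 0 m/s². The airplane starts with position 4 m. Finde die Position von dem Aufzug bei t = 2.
Wir müssen die Stammfunktion unserer Gleichung für den Ruck j(t) = 24 3-mal finden. Das Integral von dem Ruck, mit a(0) = 10, ergibt die Beschleunigung: a(t) = 24·t + 10. Mit ∫a(t)dt und Anwendung von v(0) = -1, finden wir v(t) = 12·t^2 + 10·t - 1. Das Integral von der Geschwindigkeit ist die Position. Mit x(0) = -4 erhalten wir x(t) = 4·t^3 + 5·t^2 - t - 4. Aus der Gleichung für die Position x(t) = 4·t^3 + 5·t^2 - t - 4, setzen wir t = 2 ein und erhalten x = 46.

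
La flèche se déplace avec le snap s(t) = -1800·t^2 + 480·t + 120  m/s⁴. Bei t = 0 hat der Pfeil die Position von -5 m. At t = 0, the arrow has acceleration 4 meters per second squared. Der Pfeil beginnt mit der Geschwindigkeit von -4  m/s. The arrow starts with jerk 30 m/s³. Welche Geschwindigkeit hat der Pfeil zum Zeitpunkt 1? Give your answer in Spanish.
Para resolver esto, necesitamos tomar 3 antiderivadas de nuestra ecuación del snap s(t) = -1800·t^2 + 480·t + 120. La antiderivada del snap, con j(0) = 30, da la sacudida: j(t) = -600·t^3 + 240·t^2 + 120·t + 30. La antiderivada de la sacudida, con a(0) = 4, da la aceleración: a(t) = -150·t^4 + 80·t^3 + 60·t^2 + 30·t + 4. La antiderivada de la aceleración, con v(0) = -4, da la velocidad: v(t) = -30·t^5 + 20·t^4 + 20·t^3 + 15·t^2 + 4·t - 4. Tenemos la velocidad v(t) = -30·t^5 + 20·t^4 + 20·t^3 + 15·t^2 + 4·t - 4. Sustituyendo t = 1: v(1) = 25.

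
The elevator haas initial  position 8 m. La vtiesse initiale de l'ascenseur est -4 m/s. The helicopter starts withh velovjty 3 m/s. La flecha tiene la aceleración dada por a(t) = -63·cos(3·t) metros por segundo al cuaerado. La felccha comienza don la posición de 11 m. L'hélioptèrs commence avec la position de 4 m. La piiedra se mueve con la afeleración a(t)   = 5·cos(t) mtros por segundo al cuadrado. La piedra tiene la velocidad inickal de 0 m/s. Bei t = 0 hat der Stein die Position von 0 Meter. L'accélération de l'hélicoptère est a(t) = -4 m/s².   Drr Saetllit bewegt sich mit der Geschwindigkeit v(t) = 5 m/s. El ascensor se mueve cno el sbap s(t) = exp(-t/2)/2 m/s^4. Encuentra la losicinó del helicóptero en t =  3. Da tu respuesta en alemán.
Wir müssen das Integral unserer Gleichung für die Beschleunigung a(t) = -4 2-mal finden. Die Stammfunktion von der Beschleunigung ist die Geschwindigkeit. Mit v(0) = 3 erhalten wir v(t) = 3 - 4·t. Die Stammfunktion von der Geschwindigkeit ist die Position. Mit x(0) = 4 erhalten wir x(t) = -2·t^2 + 3·t + 4. Mit x(t) = -2·t^2 + 3·t + 4 und Einsetzen von t = 3, finden wir x = -5.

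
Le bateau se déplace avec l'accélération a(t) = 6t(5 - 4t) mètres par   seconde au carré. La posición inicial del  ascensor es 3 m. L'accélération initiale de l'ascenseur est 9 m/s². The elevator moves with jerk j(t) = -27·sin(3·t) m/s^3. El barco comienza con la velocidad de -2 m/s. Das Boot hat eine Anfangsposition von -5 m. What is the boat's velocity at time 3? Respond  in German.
Um dies zu lösen, müssen wir 1 Integral unserer Gleichung für die Beschleunigung a(t) = 6·t·(5 - 4·t) finden. Mit ∫a(t)dt und Anwendung von v(0) = -2, finden wir v(t) = -8·t^3 + 15·t^2 - 2. Aus der Gleichung für die Geschwindigkeit v(t) = -8·t^3 + 15·t^2 - 2, setzen wir t = 3 ein und erhalten v = -83.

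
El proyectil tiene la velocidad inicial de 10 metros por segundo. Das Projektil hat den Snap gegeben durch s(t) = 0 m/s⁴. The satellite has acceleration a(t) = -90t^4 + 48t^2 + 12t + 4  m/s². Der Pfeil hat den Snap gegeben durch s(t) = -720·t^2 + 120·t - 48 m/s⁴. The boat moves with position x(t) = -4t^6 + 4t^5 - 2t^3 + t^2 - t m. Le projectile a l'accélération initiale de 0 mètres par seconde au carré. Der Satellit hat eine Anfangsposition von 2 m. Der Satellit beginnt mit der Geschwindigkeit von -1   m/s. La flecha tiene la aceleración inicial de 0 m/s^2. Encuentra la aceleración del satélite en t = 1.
Tenemos la aceleración a(t) = -90·t^4 + 48·t^2 + 12·t + 4. Sustituyendo t = 1: a(1) = -26.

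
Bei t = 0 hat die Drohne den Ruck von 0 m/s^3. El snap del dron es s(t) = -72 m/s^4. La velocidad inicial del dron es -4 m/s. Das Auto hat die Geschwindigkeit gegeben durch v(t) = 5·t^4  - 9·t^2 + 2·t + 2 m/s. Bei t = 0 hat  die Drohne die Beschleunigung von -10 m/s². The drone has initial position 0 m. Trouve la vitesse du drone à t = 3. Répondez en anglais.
We need to integrate our snap equation s(t) = -72 3 times. The antiderivative of snap, with j(0) = 0, gives jerk: j(t) = -72·t. Finding the antiderivative of j(t) and using a(0) = -10: a(t) = -36·t^2 - 10. Finding the antiderivative of a(t) and using v(0) = -4: v(t) = -12·t^3 - 10·t - 4. We have velocity v(t) = -12·t^3 - 10·t - 4. Substituting t = 3: v(3) = -358.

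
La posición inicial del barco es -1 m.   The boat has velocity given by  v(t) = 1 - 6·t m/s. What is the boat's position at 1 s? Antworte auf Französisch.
Pour résoudre ceci, nous devons prendre 1 intégrale de notre équation de la vitesse v(t) = 1 - 6·t. L'intégrale de la vitesse est la position. En utilisant x(0) = -1, nous obtenons x(t) = -3·t^2 + t - 1. De l'équation de la position x(t) = -3·t^2 + t - 1, nous substituons t = 1 pour obtenir x = -3.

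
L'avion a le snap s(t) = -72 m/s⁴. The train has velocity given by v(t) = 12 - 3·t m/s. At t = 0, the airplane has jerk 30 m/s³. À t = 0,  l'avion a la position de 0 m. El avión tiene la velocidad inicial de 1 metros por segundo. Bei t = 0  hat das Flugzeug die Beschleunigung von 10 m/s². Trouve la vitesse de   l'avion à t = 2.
Nous devons intégrer notre équation du snap s(t) = -72 3 fois. En intégrant le snap et en utilisant la condition initiale j(0) = 30, nous obtenons j(t) = 30 - 72·t. En prenant ∫j(t)dt et en appliquant a(0) = 10, nous trouvons a(t) = -36·t^2 + 30·t + 10. En intégrant l'accélération et en utilisant la condition initiale v(0) = 1, nous obtenons v(t) = -12·t^3 + 15·t^2 + 10·t + 1. En utilisant v(t) = -12·t^3 + 15·t^2 + 10·t + 1 et en substituant t = 2, nous trouvons v = -15.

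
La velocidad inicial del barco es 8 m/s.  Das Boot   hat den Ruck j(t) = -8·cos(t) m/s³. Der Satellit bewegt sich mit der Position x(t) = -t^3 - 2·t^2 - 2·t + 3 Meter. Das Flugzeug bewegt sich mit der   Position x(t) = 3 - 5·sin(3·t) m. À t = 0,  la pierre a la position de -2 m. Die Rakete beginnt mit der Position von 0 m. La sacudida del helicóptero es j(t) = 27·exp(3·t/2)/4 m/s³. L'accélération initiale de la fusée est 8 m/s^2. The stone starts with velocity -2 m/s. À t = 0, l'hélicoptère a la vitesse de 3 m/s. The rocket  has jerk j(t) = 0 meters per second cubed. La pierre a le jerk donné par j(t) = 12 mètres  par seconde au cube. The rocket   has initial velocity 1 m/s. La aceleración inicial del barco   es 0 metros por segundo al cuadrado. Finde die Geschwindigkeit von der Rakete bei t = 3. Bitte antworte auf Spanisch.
Para resolver esto, necesitamos tomar 2 integrales de nuestra ecuación de la sacudida j(t) = 0. La antiderivada de la sacudida, con a(0) = 8, da la aceleración: a(t) = 8. La integral de la aceleración es la velocidad. Usando v(0) = 1, obtenemos v(t) = 8·t + 1. Usando v(t) = 8·t + 1 y sustituyendo t = 3, encontramos v = 25.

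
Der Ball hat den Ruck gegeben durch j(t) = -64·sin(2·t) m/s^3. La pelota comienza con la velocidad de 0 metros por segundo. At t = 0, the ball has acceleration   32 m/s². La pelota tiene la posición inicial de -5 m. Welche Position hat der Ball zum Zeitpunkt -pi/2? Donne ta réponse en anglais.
Starting from jerk j(t) = -64·sin(2·t), we take 3 antiderivatives. Integrating jerk and using the initial condition a(0) = 32, we get a(t) = 32·cos(2·t). The integral of acceleration, with v(0) = 0, gives velocity: v(t) = 16·sin(2·t). Taking ∫v(t)dt and applying x(0) = -5, we find x(t) = 3 - 8·cos(2·t). We have position x(t) = 3 - 8·cos(2·t). Substituting t = -pi/2: x(-pi/2) = 11.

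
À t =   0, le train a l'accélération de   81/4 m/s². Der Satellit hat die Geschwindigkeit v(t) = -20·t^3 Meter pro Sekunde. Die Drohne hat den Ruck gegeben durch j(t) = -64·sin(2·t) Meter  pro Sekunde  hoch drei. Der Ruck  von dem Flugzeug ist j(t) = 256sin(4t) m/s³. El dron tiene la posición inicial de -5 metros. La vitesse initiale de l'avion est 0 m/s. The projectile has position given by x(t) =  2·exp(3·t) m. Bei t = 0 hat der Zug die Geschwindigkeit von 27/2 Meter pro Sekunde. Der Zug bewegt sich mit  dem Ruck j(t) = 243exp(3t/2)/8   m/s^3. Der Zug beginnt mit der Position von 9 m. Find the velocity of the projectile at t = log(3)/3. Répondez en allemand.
Um dies zu lösen, müssen wir 1 Ableitung unserer Gleichung für die Position x(t) = 2·exp(3·t) nehmen. Mit d/dt von x(t) finden wir v(t) = 6·exp(3·t). Aus der Gleichung für die Geschwindigkeit v(t) = 6·exp(3·t), setzen wir t = log(3)/3 ein und erhalten v = 18.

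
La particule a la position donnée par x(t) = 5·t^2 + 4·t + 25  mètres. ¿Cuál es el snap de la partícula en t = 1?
Partiendo de la posición x(t) = 5·t^2 + 4·t + 25, tomamos 4 derivadas. Tomando d/dt de x(t), encontramos v(t) = 10·t + 4. Tomando d/dt de v(t), encontramos a(t) = 10. Tomando d/dt de a(t), encontramos j(t) = 0. La derivada de la sacudida da el snap: s(t) = 0. Tenemos el snap s(t) = 0. Sustituyendo t = 1: s(1) = 0.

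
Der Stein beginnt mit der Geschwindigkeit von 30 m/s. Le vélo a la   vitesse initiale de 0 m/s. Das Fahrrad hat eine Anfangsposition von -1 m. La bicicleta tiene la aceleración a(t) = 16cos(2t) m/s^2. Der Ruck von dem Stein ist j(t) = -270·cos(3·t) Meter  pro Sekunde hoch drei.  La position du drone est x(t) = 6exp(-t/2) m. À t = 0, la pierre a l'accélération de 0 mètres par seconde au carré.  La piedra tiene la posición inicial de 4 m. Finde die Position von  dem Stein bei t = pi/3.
Wir müssen die Stammfunktion unserer Gleichung für den Ruck j(t) = -270·cos(3·t) 3-mal finden. Das Integral von dem Ruck ist die Beschleunigung. Mit a(0) = 0 erhalten wir a(t) = -90·sin(3·t). Mit ∫a(t)dt und Anwendung von v(0) = 30, finden wir v(t) = 30·cos(3·t). Die Stammfunktion von der Geschwindigkeit, mit x(0) = 4, ergibt die Position: x(t) = 10·sin(3·t) + 4. Mit x(t) = 10·sin(3·t) + 4 und Einsetzen von t = pi/3, finden wir x = 4.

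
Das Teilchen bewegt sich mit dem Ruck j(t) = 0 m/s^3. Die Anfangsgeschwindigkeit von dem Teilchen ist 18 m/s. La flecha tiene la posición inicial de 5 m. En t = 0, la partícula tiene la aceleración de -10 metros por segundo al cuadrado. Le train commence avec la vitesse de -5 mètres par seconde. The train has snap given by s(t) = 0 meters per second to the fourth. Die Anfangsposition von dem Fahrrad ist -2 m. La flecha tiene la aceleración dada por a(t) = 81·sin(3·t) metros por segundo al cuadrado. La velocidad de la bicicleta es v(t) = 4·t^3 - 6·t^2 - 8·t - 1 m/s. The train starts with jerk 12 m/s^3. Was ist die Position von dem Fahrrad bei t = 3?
Ausgehend von der Geschwindigkeit v(t) = 4·t^3 - 6·t^2 - 8·t - 1, nehmen wir 1 Stammfunktion. Mit ∫v(t)dt und Anwendung von x(0) = -2, finden wir x(t) = t^4 - 2·t^3 - 4·t^2 - t - 2. Mit x(t) = t^4 - 2·t^3 - 4·t^2 - t - 2 und Einsetzen von t = 3, finden wir x = -14.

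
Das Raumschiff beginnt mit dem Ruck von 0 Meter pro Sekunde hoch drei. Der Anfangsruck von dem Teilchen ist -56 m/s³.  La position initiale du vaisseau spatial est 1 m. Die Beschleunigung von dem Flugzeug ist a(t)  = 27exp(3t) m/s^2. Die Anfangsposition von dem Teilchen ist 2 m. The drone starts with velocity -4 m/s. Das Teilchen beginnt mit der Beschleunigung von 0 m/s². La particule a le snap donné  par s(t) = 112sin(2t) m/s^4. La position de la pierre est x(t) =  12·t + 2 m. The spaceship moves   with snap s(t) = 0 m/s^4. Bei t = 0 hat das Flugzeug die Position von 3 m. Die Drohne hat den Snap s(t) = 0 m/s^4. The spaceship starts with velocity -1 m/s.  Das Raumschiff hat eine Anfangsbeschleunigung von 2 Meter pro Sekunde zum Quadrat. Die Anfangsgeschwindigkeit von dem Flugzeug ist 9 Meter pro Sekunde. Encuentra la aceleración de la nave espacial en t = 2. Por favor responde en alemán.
Wir müssen die Stammfunktion unserer Gleichung für den Snap s(t) = 0 2-mal finden. Das Integral von dem Snap ist der Ruck. Mit j(0) = 0 erhalten wir j(t) = 0. Das Integral von dem Ruck ist die Beschleunigung. Mit a(0) = 2 erhalten wir a(t) = 2. Aus der Gleichung für die Beschleunigung a(t) = 2, setzen wir t = 2 ein und erhalten a = 2.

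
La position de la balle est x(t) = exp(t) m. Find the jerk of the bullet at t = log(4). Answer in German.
Ausgehend von der Position x(t) = exp(t), nehmen wir 3 Ableitungen. Durch Ableiten von der Position erhalten wir die Geschwindigkeit: v(t) = exp(t). Mit d/dt von v(t) finden wir a(t) = exp(t). Mit d/dt von a(t) finden wir j(t) = exp(t). Wir haben den Ruck j(t) = exp(t). Durch Einsetzen von t = log(4): j(log(4)) = 4.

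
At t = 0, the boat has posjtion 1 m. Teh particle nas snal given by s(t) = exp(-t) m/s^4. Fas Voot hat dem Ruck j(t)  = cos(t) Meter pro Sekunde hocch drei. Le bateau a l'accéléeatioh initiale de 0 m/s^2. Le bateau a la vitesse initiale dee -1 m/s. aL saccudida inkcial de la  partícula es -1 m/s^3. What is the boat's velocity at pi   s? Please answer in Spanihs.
Necesitamos integrar nuestra ecuación de la sacudida j(t) = cos(t) 2 veces. Integrando la sacudida y usando la condición inicial a(0) = 0, obtenemos a(t) = sin(t). Tomando ∫a(t)dt y aplicando v(0) = -1, encontramos v(t) = -cos(t). Usando v(t) = -cos(t) y sustituyendo t = pi, encontramos v = 1.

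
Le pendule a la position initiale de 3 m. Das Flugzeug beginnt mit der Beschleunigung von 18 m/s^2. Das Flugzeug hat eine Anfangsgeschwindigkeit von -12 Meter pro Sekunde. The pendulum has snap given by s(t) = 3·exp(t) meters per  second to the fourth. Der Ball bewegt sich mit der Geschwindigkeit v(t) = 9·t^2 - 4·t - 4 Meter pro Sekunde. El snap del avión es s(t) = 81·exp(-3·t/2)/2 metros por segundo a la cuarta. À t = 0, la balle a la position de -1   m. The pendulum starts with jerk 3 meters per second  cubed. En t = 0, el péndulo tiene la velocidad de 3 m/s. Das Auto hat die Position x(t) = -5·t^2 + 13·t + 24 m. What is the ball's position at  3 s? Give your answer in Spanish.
Partiendo de la velocidad v(t) = 9·t^2 - 4·t - 4, tomamos 1 integral. La antiderivada de la velocidad, con x(0) = -1, da la posición: x(t) = 3·t^3 - 2·t^2 - 4·t - 1. Tenemos la posición x(t) = 3·t^3 - 2·t^2 - 4·t - 1. Sustituyendo t = 3: x(3) = 50.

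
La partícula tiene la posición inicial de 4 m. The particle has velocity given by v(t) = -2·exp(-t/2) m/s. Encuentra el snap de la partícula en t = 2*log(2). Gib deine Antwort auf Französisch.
Nous devons dériver notre équation de la vitesse v(t) = -2·exp(-t/2) 3 fois. En prenant d/dt de v(t), nous trouvons a(t) = exp(-t/2). En prenant d/dt de a(t), nous trouvons j(t) = -exp(-t/2)/2. En prenant d/dt de j(t), nous trouvons s(t) = exp(-t/2)/4. En utilisant s(t) = exp(-t/2)/4 et en substituant t = 2*log(2), nous trouvons s = 1/8.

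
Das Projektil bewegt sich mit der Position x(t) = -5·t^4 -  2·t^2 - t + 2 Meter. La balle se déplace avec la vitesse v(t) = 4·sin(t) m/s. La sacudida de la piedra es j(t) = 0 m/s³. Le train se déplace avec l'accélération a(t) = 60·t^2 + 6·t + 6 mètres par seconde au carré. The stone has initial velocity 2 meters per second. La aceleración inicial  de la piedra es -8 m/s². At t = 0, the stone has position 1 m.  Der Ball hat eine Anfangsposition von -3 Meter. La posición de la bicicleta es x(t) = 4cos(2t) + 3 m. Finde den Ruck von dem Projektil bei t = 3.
Ausgehend von der Position x(t) = -5·t^4 - 2·t^2 - t + 2, nehmen wir 3 Ableitungen. Die Ableitung von der Position ergibt die Geschwindigkeit: v(t) = -20·t^3 - 4·t - 1. Die Ableitung von der Geschwindigkeit ergibt die Beschleunigung: a(t) = -60·t^2 - 4. Mit d/dt von a(t) finden wir j(t) = -120·t. Wir haben den Ruck j(t) = -120·t. Durch Einsetzen von t = 3: j(3) = -360.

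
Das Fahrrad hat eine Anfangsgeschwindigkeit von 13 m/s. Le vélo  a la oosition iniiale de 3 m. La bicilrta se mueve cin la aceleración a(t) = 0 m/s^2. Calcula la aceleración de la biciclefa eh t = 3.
Usando a(t) = 0 y sustituyendo t = 3, encontramos a = 0.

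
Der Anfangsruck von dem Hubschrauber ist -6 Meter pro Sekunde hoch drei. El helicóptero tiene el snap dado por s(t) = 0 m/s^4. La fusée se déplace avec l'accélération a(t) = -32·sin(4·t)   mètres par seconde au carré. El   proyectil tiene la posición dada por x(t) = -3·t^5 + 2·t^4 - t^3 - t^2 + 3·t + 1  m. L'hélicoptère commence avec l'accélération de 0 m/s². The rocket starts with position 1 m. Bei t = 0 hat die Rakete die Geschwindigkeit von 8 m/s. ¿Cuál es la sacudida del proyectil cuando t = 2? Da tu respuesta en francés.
En partant de la position x(t) = -3·t^5 + 2·t^4 - t^3 - t^2 + 3·t + 1, nous prenons 3 dérivées. La dérivée de la position donne la vitesse: v(t) = -15·t^4 + 8·t^3 - 3·t^2 - 2·t + 3. En dérivant la vitesse, nous obtenons l'accélération: a(t) = -60·t^3 + 24·t^2 - 6·t - 2. En dérivant l'accélération, nous obtenons le jerk: j(t) = -180·t^2 + 48·t - 6. Nous avons le jerk j(t) = -180·t^2 + 48·t - 6. En substituant t = 2: j(2) = -630.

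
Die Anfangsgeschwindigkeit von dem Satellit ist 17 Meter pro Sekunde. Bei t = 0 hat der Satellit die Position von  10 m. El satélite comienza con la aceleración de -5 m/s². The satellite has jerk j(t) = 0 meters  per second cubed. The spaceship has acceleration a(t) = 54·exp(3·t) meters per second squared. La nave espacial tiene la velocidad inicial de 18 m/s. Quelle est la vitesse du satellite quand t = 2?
Nous devons intégrer notre équation du jerk j(t) = 0 2 fois. En prenant ∫j(t)dt et en appliquant a(0) = -5, nous trouvons a(t) = -5. L'intégrale de l'accélération est la vitesse. En utilisant v(0) = 17, nous obtenons v(t) = 17 - 5·t. En utilisant v(t) = 17 - 5·t et en substituant t = 2, nous trouvons v = 7.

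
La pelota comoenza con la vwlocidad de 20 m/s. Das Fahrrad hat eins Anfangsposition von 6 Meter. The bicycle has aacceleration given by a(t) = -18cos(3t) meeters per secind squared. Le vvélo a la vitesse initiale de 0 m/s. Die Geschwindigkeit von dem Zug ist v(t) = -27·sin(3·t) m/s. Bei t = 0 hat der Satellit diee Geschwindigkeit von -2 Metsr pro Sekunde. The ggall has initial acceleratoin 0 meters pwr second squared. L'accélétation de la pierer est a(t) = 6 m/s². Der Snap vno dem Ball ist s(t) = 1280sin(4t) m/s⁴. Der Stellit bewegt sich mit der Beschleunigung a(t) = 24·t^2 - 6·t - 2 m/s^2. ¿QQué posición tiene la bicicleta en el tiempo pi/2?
Necesitamos integrar nuestra ecuación de la aceleración a(t) = -18·cos(3·t) 2 veces. Integrando la aceleración y usando la condición inicial v(0) = 0, obtenemos v(t) = -6·sin(3·t). Integrando la velocidad y usando la condición inicial x(0) = 6, obtenemos x(t) = 2·cos(3·t) + 4. Usando x(t) = 2·cos(3·t) + 4 y sustituyendo t = pi/2, encontramos x = 4.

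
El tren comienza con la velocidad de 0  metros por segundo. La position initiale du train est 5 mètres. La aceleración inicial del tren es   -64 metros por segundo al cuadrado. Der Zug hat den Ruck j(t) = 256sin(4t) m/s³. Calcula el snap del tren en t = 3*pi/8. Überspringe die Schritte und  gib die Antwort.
El snap en t = 3*pi/8 es s = 0.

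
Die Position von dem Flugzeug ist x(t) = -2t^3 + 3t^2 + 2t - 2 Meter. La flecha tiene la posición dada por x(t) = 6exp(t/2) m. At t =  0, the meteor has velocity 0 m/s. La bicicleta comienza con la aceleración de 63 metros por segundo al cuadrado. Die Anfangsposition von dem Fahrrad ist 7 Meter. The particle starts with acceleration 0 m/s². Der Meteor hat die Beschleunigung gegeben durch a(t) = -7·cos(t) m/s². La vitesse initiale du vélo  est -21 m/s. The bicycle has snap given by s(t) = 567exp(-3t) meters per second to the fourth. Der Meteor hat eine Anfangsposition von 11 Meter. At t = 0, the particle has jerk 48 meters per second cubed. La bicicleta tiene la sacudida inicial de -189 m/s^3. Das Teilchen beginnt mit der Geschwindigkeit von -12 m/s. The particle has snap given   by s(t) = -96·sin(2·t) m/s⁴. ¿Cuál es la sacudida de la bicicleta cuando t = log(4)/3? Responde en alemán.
Um dies zu lösen, müssen wir 1 Stammfunktion unserer Gleichung für den Snap s(t) = 567·exp(-3·t) finden. Das Integral von dem Snap ist der Ruck. Mit j(0) = -189 erhalten wir j(t) = -189·exp(-3·t). Aus der Gleichung für den Ruck j(t) = -189·exp(-3·t), setzen wir t = log(4)/3 ein und erhalten j = -189/4.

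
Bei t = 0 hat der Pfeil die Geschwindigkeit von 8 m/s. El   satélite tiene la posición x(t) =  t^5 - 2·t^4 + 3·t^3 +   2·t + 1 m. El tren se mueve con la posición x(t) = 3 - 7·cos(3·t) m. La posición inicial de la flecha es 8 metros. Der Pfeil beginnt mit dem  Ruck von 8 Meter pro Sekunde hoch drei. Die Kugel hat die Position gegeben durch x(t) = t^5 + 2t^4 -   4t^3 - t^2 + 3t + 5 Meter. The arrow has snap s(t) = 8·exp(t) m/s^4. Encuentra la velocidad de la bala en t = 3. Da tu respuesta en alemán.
Ausgehend von der Position x(t) = t^5 + 2·t^4 - 4·t^3 - t^2 + 3·t + 5, nehmen wir 1 Ableitung. Mit d/dt von x(t) finden wir v(t) = 5·t^4 + 8·t^3 - 12·t^2 - 2·t + 3. Aus der Gleichung für die Geschwindigkeit v(t) = 5·t^4 + 8·t^3 - 12·t^2 - 2·t + 3, setzen wir t = 3 ein und erhalten v = 510.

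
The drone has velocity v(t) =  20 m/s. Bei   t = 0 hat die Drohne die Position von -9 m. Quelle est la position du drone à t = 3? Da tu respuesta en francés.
Nous devons trouver la primitive de notre équation de la vitesse v(t) = 20 1 fois. La primitive de la vitesse est la position. En utilisant x(0) = -9, nous obtenons x(t) = 20·t - 9. Nous avons la position x(t) = 20·t - 9. En substituant t = 3: x(3) = 51.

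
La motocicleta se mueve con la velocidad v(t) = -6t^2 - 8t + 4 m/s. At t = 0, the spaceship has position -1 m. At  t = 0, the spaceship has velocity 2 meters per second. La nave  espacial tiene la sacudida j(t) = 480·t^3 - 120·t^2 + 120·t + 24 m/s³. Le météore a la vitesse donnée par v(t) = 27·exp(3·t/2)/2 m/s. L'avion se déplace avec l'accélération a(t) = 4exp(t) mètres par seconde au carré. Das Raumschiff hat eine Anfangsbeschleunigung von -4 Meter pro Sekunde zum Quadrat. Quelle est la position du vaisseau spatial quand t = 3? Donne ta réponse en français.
Nous devons intégrer notre équation du jerk j(t) = 480·t^3 - 120·t^2 + 120·t + 24 3 fois. L'intégrale du jerk est l'accélération. En utilisant a(0) = -4, nous obtenons a(t) = 120·t^4 - 40·t^3 + 60·t^2 + 24·t - 4. En prenant ∫a(t)dt et en appliquant v(0) = 2, nous trouvons v(t) = 24·t^5 - 10·t^4 + 20·t^3 + 12·t^2 - 4·t + 2. L'intégrale de la vitesse, avec x(0) = -1, donne la position: x(t) = 4·t^6 - 2·t^5 + 5·t^4 + 4·t^3 - 2·t^2 + 2·t - 1. En utilisant x(t) = 4·t^6 - 2·t^5 + 5·t^4 + 4·t^3 - 2·t^2 + 2·t - 1 et en substituant t = 3, nous trouvons x = 2930.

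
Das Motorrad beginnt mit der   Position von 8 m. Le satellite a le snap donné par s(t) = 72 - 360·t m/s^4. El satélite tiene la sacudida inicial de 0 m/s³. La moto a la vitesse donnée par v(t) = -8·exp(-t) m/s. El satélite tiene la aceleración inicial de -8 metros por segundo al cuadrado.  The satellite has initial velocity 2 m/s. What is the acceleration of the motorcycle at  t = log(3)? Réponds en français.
Nous devons dériver notre équation de la vitesse v(t) = -8·exp(-t) 1 fois. En prenant d/dt de v(t), nous trouvons a(t) = 8·exp(-t). Nous avons l'accélération a(t) = 8·exp(-t). En substituant t = log(3): a(log(3)) = 8/3.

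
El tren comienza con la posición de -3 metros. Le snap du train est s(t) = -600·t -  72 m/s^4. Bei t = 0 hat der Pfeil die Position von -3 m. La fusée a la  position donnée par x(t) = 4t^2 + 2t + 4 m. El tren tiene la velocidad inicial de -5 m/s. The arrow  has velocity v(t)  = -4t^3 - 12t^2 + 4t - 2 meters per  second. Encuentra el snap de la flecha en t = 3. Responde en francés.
Nous devons dériver notre équation de la vitesse v(t) = -4·t^3 - 12·t^2 + 4·t - 2 3 fois. En prenant d/dt de v(t), nous trouvons a(t) = -12·t^2 - 24·t + 4. En dérivant l'accélération, nous obtenons le jerk: j(t) = -24·t - 24. La dérivée du jerk donne le snap: s(t) = -24. Nous avons le snap s(t) = -24. En substituant t = 3: s(3) = -24.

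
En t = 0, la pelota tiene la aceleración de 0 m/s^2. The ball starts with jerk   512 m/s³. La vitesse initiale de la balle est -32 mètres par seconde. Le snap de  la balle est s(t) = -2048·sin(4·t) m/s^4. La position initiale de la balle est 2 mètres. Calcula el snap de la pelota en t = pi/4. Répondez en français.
Nous avons le snap s(t) = -2048·sin(4·t). En substituant t = pi/4: s(pi/4) = 0.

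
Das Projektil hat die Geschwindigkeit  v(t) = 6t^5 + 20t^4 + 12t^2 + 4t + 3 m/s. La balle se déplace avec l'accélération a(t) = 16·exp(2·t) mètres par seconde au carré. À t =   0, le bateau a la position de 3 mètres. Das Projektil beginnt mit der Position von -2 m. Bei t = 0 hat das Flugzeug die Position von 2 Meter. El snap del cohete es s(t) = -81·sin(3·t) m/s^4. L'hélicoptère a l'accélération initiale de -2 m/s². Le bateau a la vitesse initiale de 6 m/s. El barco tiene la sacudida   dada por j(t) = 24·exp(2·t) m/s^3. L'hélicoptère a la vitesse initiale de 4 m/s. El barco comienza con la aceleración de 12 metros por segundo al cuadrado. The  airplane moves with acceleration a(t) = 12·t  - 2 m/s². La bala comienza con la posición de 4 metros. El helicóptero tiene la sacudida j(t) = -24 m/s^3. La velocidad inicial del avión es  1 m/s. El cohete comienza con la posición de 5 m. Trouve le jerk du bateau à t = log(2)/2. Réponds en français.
Nous avons le jerk j(t) = 24·exp(2·t). En substituant t = log(2)/2: j(log(2)/2) = 48.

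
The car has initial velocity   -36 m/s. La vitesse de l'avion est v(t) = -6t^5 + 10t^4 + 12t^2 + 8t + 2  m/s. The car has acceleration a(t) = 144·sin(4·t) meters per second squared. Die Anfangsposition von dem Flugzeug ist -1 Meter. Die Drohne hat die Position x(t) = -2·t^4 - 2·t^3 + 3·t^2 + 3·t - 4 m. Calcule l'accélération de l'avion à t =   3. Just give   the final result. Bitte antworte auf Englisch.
At t = 3, a = -1270.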